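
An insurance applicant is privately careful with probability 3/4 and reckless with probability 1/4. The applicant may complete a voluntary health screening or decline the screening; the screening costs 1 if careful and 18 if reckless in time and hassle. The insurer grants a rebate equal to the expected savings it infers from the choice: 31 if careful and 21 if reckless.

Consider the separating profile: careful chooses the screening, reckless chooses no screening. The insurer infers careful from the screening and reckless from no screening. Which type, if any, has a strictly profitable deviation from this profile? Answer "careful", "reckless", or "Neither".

The screening pays 31; no screening pays 21.
careful: assigned the screening, nets 31 − 1 = 30; deviating to no screening nets 21.
reckless: assigned no screening, nets 21; deviating to the screening nets 31 − 18 = 13.
Both types strictly prefer their assigned action; no profitable deviation.

Neither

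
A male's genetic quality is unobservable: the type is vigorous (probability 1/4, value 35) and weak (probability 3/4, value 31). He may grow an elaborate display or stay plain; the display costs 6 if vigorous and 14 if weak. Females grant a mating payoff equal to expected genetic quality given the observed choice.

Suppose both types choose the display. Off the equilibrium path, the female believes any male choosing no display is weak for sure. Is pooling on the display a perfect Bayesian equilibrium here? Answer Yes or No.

No

On path, the female holds the prior and pays 1/4·35 + 3/4·31 = 32. Off path (no display), believing weak, it pays 31.
vigorous: the display nets 32 − 6 = 26; no display nets 31. vigorous would deviate.
weak: the display nets 32 − 14 = 18; no display nets 31. weak would deviate.
A type deviates, so pooling fails.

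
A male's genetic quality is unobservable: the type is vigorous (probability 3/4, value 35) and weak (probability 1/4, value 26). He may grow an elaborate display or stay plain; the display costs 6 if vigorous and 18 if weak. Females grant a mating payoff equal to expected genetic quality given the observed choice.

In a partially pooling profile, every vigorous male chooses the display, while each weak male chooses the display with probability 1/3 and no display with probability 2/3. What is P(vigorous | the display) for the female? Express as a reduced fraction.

9/10

P(the display) = (3/4)·1 + (1/4)·(1/3) = 5/6.
By Bayes' rule, P(vigorous | the display) = (3/4) / (5/6) = 9/10.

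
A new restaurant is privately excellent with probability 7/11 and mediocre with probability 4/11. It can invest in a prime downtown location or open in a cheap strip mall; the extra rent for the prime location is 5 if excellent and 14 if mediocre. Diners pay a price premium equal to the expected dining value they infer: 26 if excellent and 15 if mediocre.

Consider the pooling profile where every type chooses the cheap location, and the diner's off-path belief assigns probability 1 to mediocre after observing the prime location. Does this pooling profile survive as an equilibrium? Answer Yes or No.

Yes

On path, the diner holds the prior and pays 7/11·26 + 4/11·15 = 22. Off path (the prime location), believing mediocre, it pays 15.
excellent: the cheap location nets 22; the prime location nets 15 − 5 = 10. excellent stays.
mediocre: the cheap location nets 22; the prime location nets 15 − 14 = 1. mediocre stays.
No type deviates, so pooling is sustained.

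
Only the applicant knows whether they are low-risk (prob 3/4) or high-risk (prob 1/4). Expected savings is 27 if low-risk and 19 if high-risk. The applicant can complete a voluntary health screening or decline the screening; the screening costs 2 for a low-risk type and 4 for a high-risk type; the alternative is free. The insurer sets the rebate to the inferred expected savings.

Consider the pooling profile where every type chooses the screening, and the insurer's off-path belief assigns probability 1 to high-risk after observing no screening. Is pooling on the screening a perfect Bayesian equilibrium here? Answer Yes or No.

On path, the insurer holds the prior and pays 3/4·27 + 1/4·19 = 25. Off path (no screening), believing high-risk, it pays 19.
low-risk: the screening nets 25 − 2 = 23; no screening nets 19. low-risk stays.
high-risk: the screening nets 25 − 4 = 21; no screening nets 19. high-risk stays.
No type deviates, so pooling is sustained.

Yes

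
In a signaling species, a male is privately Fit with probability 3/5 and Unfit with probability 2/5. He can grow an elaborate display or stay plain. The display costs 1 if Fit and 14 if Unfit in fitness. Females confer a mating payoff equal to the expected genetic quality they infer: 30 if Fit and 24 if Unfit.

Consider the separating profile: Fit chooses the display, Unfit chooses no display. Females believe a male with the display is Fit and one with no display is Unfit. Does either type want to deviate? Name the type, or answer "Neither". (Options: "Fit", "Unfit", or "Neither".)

The display pays 30; no display pays 24.
Fit: assigned the display, nets 30 − 1 = 29; deviating to no display nets 24.
Unfit: assigned no display, nets 24; deviating to the display nets 30 − 14 = 16.
Both types strictly prefer their assigned action; no profitable deviation.

Neither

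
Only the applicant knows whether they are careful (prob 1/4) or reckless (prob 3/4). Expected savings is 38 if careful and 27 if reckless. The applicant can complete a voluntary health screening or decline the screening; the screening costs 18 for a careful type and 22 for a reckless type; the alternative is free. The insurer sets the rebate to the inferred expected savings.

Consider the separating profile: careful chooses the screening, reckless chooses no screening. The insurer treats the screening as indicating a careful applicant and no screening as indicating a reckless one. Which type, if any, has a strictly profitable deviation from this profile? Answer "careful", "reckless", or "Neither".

The screening pays 38; no screening pays 27.
careful: assigned the screening, nets 38 − 18 = 20; deviating to no screening nets 27.
reckless: assigned no screening, nets 27; deviating to the screening nets 38 − 22 = 16.
The careful type gains 7 by deviating.

careful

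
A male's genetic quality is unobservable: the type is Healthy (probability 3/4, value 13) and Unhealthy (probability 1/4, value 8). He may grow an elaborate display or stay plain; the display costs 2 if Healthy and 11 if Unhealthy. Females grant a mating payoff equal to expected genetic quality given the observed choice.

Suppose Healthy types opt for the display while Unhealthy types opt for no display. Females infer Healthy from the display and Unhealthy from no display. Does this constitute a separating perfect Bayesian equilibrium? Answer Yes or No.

Yes

Under these beliefs, the display earns mating payoff 13 and no display earns mating payoff 8.
Healthy: the display nets 13 − 2 = 11; no display nets 8. Healthy prefers the display.
Unhealthy: the display nets 13 − 11 = 2; no display nets 8. Unhealthy prefers no display.
Neither type deviates, so the separating profile is an equilibrium.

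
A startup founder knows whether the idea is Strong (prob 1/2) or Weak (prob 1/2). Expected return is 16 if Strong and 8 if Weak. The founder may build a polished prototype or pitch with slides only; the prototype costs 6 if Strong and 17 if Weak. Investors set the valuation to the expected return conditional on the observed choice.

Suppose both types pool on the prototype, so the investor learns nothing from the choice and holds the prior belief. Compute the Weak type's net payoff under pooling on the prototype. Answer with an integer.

Pooled valuation = 1/2·16 + 1/2·8 = 12.
Weak pays cost 17 for the prototype, so net payoff = 12 − 17 = -5.

-5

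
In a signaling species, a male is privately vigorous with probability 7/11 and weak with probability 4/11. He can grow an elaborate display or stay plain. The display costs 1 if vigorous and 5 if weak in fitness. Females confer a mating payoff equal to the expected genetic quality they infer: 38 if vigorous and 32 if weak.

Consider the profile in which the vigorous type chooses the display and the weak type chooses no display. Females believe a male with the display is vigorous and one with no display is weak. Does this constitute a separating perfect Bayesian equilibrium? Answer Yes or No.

No

Under these beliefs, the display earns mating payoff 38 and no display earns mating payoff 32.
vigorous: the display nets 38 − 1 = 37; no display nets 32. vigorous prefers the display.
weak: the display nets 38 − 5 = 33; no display nets 32. weak would deviate to the display.
weak has a profitable deviation, so the profile is not an equilibrium.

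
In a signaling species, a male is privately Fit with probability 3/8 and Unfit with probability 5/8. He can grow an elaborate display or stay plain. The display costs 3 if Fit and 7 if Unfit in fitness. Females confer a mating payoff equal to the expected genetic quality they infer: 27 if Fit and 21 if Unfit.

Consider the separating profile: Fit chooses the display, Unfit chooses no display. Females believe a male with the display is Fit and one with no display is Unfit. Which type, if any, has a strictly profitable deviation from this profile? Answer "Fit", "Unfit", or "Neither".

The display pays 27; no display pays 21.
Fit: assigned the display, nets 27 − 3 = 24; deviating to no display nets 21.
Unfit: assigned no display, nets 21; deviating to the display nets 27 − 7 = 20.
Both types strictly prefer their assigned action; no profitable deviation.

Neither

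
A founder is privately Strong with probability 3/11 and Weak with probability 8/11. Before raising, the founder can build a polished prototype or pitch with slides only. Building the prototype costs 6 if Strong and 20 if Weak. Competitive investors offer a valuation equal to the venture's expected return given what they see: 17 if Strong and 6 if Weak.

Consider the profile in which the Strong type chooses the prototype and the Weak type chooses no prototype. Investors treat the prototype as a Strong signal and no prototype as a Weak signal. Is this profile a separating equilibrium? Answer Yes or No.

Under these beliefs, the prototype earns valuation 17 and no prototype earns valuation 6.
Strong: the prototype nets 17 − 6 = 11; no prototype nets 6. Strong prefers the prototype.
Weak: the prototype nets 17 − 20 = -3; no prototype nets 6. Weak prefers no prototype.
Neither type deviates, so the separating profile is an equilibrium.

Yes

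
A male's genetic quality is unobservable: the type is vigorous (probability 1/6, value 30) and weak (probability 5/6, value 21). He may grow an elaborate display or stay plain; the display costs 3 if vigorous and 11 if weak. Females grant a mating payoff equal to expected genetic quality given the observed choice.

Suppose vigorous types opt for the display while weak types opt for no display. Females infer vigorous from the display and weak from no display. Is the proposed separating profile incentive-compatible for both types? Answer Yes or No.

Under these beliefs, the display earns mating payoff 30 and no display earns mating payoff 21.
vigorous: the display nets 30 − 3 = 27; no display nets 21. vigorous prefers the display.
weak: the display nets 30 − 11 = 19; no display nets 21. weak prefers no display.
Neither type deviates, so the separating profile is an equilibrium.

Yes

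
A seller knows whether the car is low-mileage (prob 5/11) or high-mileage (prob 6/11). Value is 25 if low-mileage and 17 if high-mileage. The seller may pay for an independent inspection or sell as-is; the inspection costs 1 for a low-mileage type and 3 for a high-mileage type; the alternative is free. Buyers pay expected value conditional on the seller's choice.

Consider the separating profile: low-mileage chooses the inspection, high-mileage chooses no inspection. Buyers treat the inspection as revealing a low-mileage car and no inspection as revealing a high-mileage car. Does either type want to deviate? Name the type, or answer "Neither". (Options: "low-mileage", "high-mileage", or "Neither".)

The inspection pays 25; no inspection pays 17.
low-mileage: assigned the inspection, nets 25 − 1 = 24; deviating to no inspection nets 17.
high-mileage: assigned no inspection, nets 17; deviating to the inspection nets 25 − 3 = 22.
The high-mileage type gains 5 by deviating.

high-mileage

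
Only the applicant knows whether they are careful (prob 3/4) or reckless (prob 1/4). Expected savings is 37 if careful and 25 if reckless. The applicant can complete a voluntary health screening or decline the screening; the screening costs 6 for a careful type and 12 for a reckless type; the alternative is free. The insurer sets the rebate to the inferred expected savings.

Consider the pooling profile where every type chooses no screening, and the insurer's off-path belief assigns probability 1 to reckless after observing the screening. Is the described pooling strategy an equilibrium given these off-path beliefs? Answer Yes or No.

Yes

On path, the insurer holds the prior and pays 3/4·37 + 1/4·25 = 34. Off path (the screening), believing reckless, it pays 25.
careful: no screening nets 34; the screening nets 25 − 6 = 19. careful stays.
reckless: no screening nets 34; the screening nets 25 − 12 = 13. reckless stays.
No type deviates, so pooling is sustained.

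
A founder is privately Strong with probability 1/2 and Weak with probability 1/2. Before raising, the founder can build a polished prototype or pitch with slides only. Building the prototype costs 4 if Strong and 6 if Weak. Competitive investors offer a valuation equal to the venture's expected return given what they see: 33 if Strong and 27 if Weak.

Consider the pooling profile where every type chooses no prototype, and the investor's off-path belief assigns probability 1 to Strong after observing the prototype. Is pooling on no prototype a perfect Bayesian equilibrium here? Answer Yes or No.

Yes

On path, the investor holds the prior and pays 1/2·33 + 1/2·27 = 30. Off path (the prototype), believing Strong, it pays 33.
Strong: no prototype nets 30; the prototype nets 33 − 4 = 29. Strong stays.
Weak: no prototype nets 30; the prototype nets 33 − 6 = 27. Weak stays.
No type deviates, so pooling is sustained.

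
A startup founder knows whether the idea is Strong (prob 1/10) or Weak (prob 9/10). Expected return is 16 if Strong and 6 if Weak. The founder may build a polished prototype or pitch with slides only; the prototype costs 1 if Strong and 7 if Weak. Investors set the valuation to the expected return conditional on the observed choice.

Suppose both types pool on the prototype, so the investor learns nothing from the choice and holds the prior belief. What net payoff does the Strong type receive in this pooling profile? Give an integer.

Pooled valuation = 1/10·16 + 9/10·6 = 7.
Strong pays cost 1 for the prototype, so net payoff = 7 − 1 = 6.

6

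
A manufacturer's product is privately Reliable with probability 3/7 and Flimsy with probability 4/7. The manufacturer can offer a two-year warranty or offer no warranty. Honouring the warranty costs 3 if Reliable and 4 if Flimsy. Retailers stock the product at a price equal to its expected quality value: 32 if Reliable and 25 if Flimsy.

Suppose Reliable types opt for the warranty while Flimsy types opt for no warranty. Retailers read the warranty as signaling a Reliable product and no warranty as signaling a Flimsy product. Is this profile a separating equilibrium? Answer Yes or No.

No

Under these beliefs, the warranty earns price 32 and no warranty earns price 25.
Reliable: the warranty nets 32 − 3 = 29; no warranty nets 25. Reliable prefers the warranty.
Flimsy: the warranty nets 32 − 4 = 28; no warranty nets 25. Flimsy would deviate to the warranty.
Flimsy has a profitable deviation, so the profile is not an equilibrium.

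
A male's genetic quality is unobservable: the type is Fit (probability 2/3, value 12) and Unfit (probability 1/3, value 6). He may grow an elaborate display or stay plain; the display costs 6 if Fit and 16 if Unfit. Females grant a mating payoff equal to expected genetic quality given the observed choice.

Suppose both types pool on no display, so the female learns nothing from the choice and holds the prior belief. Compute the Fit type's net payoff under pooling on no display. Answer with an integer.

10

Pooled mating payoff = 2/3·12 + 1/3·6 = 10.
Fit pays no cost for no display, so net payoff = 10.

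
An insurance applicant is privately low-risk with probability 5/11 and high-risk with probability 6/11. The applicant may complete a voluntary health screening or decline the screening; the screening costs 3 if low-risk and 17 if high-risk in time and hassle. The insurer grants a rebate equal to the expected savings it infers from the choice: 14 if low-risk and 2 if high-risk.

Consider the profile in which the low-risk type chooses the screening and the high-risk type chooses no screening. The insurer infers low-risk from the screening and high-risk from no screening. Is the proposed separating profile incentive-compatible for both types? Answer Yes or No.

Yes

Under these beliefs, the screening earns rebate 14 and no screening earns rebate 2.
low-risk: the screening nets 14 − 3 = 11; no screening nets 2. low-risk prefers the screening.
high-risk: the screening nets 14 − 17 = -3; no screening nets 2. high-risk prefers no screening.
Neither type deviates, so the separating profile is an equilibrium.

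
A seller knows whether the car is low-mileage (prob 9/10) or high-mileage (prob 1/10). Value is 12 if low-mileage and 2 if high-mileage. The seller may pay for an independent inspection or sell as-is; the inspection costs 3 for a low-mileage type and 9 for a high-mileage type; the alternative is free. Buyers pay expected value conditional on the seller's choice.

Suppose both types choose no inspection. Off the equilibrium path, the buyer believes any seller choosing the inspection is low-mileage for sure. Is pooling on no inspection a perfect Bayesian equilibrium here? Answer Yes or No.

On path, the buyer holds the prior and pays 9/10·12 + 1/10·2 = 11. Off path (the inspection), believing low-mileage, it pays 12.
low-mileage: no inspection nets 11; the inspection nets 12 − 3 = 9. low-mileage stays.
high-mileage: no inspection nets 11; the inspection nets 12 − 9 = 3. high-mileage stays.
No type deviates, so pooling is sustained.

Yes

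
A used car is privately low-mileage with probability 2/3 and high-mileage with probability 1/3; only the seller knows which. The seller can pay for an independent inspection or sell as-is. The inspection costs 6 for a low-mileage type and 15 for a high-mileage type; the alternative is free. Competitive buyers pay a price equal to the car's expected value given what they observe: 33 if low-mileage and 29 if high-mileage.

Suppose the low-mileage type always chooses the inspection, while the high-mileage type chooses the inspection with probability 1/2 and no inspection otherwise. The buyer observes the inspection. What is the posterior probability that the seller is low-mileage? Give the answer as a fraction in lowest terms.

P(the inspection) = (2/3)·1 + (1/3)·(1/2) = 5/6.
By Bayes' rule, P(low-mileage | the inspection) = (2/3) / (5/6) = 4/5.

4/5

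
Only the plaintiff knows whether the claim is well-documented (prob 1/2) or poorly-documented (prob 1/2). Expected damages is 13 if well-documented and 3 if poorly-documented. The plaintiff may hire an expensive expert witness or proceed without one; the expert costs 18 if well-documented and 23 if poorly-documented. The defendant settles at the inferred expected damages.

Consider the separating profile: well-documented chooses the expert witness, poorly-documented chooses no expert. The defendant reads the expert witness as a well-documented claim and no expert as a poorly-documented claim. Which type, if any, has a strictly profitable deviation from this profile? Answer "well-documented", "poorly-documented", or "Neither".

well-documented

The expert witness pays 13; no expert pays 3.
well-documented: assigned the expert witness, nets 13 − 18 = -5; deviating to no expert nets 3.
poorly-documented: assigned no expert, nets 3; deviating to the expert witness nets 13 − 23 = -10.
The well-documented type gains 8 by deviating.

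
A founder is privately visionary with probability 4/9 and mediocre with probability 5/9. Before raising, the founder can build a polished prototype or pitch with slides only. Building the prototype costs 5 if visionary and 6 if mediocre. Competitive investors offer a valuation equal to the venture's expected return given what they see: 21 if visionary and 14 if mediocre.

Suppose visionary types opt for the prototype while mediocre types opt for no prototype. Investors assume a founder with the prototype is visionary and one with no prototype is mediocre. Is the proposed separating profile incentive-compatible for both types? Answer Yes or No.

Under these beliefs, the prototype earns valuation 21 and no prototype earns valuation 14.
visionary: the prototype nets 21 − 5 = 16; no prototype nets 14. visionary prefers the prototype.
mediocre: the prototype nets 21 − 6 = 15; no prototype nets 14. mediocre would deviate to the prototype.
mediocre has a profitable deviation, so the profile is not an equilibrium.

No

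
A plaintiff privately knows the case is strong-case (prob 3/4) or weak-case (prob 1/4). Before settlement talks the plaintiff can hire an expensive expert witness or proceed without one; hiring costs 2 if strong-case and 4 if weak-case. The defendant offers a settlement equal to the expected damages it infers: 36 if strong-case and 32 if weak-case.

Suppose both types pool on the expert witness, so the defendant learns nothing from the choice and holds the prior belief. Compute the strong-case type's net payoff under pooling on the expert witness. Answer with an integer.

33

Pooled settlement = 3/4·36 + 1/4·32 = 35.
strong-case pays cost 2 for the expert witness, so net payoff = 35 − 2 = 33.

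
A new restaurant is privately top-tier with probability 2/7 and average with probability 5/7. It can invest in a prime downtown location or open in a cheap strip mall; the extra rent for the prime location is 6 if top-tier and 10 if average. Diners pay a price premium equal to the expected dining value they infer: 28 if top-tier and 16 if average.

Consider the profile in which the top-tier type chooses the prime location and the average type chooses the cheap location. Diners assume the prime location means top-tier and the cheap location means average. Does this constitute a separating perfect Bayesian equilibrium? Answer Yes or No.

No

Under these beliefs, the prime location earns price premium 28 and the cheap location earns price premium 16.
top-tier: the prime location nets 28 − 6 = 22; the cheap location nets 16. top-tier prefers the prime location.
average: the prime location nets 28 − 10 = 18; the cheap location nets 16. average would deviate to the prime location.
average has a profitable deviation, so the profile is not an equilibrium.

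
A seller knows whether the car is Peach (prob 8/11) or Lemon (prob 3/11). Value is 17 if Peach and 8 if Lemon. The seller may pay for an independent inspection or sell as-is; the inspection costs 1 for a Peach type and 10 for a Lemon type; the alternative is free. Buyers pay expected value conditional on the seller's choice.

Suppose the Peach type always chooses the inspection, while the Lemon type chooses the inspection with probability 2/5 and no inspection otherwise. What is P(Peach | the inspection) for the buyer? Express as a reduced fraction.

P(the inspection) = (8/11)·1 + (3/11)·(2/5) = 46/55.
By Bayes' rule, P(Peach | the inspection) = (8/11) / (46/55) = 20/23.

20/23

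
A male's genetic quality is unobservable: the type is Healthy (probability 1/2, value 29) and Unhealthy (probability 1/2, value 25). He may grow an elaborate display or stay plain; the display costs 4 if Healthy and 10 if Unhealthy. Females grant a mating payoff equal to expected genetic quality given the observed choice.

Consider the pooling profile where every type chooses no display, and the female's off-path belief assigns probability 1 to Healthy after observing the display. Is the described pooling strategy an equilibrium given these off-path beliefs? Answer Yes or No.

Yes

On path, the female holds the prior and pays 1/2·29 + 1/2·25 = 27. Off path (the display), believing Healthy, it pays 29.
Healthy: no display nets 27; the display nets 29 − 4 = 25. Healthy stays.
Unhealthy: no display nets 27; the display nets 29 − 10 = 19. Unhealthy stays.
No type deviates, so pooling is sustained.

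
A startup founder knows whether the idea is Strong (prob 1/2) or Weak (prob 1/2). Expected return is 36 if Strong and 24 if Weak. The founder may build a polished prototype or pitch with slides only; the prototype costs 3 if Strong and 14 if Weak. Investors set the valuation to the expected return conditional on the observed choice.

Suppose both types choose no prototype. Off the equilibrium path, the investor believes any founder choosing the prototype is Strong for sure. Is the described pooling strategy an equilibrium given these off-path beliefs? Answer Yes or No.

No

On path, the investor holds the prior and pays 1/2·36 + 1/2·24 = 30. Off path (the prototype), believing Strong, it pays 36.
Strong: no prototype nets 30; the prototype nets 36 − 3 = 33. Strong would deviate.
Weak: no prototype nets 30; the prototype nets 36 − 14 = 22. Weak stays.
A type deviates, so pooling fails.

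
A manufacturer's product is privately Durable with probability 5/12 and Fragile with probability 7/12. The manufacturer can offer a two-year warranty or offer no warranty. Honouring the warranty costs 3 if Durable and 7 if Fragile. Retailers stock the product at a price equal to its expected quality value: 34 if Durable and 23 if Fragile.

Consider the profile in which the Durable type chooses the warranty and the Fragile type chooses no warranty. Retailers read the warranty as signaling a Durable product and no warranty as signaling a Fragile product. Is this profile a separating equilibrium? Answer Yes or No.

Under these beliefs, the warranty earns price 34 and no warranty earns price 23.
Durable: the warranty nets 34 − 3 = 31; no warranty nets 23. Durable prefers the warranty.
Fragile: the warranty nets 34 − 7 = 27; no warranty nets 23. Fragile would deviate to the warranty.
Fragile has a profitable deviation, so the profile is not an equilibrium.

No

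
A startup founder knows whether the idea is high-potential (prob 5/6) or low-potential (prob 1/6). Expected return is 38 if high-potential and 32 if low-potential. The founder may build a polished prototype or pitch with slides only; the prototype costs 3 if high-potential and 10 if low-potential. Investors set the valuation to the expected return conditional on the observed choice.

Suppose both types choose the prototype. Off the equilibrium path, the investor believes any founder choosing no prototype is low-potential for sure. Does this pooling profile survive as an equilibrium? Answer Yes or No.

No

On path, the investor holds the prior and pays 5/6·38 + 1/6·32 = 37. Off path (no prototype), believing low-potential, it pays 32.
high-potential: the prototype nets 37 − 3 = 34; no prototype nets 32. high-potential stays.
low-potential: the prototype nets 37 − 10 = 27; no prototype nets 32. low-potential would deviate.
A type deviates, so pooling fails.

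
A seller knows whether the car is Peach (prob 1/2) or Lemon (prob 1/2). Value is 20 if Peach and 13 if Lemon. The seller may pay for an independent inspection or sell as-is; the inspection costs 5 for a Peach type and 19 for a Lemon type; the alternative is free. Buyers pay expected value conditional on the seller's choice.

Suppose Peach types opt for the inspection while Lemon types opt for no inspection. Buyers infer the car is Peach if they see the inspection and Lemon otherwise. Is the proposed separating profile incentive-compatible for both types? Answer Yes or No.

Yes

Under these beliefs, the inspection earns price 20 and no inspection earns price 13.
Peach: the inspection nets 20 − 5 = 15; no inspection nets 13. Peach prefers the inspection.
Lemon: the inspection nets 20 − 19 = 1; no inspection nets 13. Lemon prefers no inspection.
Neither type deviates, so the separating profile is an equilibrium.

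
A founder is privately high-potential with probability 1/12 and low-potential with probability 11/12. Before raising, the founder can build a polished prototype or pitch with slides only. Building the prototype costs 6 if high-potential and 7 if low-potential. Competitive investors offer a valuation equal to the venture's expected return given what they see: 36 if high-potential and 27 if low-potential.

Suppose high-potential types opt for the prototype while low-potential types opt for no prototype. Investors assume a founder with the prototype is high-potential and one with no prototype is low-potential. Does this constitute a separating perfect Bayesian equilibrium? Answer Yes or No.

No

Under these beliefs, the prototype earns valuation 36 and no prototype earns valuation 27.
high-potential: the prototype nets 36 − 6 = 30; no prototype nets 27. high-potential prefers the prototype.
low-potential: the prototype nets 36 − 7 = 29; no prototype nets 27. low-potential would deviate to the prototype.
low-potential has a profitable deviation, so the profile is not an equilibrium.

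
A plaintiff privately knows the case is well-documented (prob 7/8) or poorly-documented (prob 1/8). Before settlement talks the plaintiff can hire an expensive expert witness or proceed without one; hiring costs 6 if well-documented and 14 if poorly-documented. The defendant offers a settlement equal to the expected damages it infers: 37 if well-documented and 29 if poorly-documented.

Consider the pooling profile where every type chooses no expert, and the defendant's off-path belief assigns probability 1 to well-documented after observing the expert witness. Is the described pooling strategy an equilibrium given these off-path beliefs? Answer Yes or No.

Yes

On path, the defendant holds the prior and pays 7/8·37 + 1/8·29 = 36. Off path (the expert witness), believing well-documented, it pays 37.
well-documented: no expert nets 36; the expert witness nets 37 − 6 = 31. well-documented stays.
poorly-documented: no expert nets 36; the expert witness nets 37 − 14 = 23. poorly-documented stays.
No type deviates, so pooling is sustained.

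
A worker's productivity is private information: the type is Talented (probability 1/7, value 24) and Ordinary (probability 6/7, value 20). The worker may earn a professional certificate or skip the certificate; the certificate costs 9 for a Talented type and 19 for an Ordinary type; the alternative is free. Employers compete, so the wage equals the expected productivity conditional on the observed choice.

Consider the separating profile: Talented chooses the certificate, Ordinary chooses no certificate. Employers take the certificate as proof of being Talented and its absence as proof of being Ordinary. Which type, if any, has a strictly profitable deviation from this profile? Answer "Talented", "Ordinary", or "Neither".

Talented

The certificate pays 24; no certificate pays 20.
Talented: assigned the certificate, nets 24 − 9 = 15; deviating to no certificate nets 20.
Ordinary: assigned no certificate, nets 20; deviating to the certificate nets 24 − 19 = 5.
The Talented type gains 5 by deviating.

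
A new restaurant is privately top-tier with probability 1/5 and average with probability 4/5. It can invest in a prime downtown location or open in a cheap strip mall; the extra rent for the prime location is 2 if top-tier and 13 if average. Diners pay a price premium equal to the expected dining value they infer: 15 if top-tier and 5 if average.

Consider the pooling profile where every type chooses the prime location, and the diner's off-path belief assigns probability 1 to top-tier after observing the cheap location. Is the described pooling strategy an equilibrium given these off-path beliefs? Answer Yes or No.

On path, the diner holds the prior and pays 1/5·15 + 4/5·5 = 7. Off path (the cheap location), believing top-tier, it pays 15.
top-tier: the prime location nets 7 − 2 = 5; the cheap location nets 15. top-tier would deviate.
average: the prime location nets 7 − 13 = -6; the cheap location nets 15. average would deviate.
A type deviates, so pooling fails.

No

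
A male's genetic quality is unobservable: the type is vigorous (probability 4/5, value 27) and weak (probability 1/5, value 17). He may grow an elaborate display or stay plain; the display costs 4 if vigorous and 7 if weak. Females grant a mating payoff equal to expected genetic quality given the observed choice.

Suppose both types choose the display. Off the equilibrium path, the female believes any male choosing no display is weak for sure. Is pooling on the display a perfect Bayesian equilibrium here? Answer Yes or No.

On path, the female holds the prior and pays 4/5·27 + 1/5·17 = 25. Off path (no display), believing weak, it pays 17.
vigorous: the display nets 25 − 4 = 21; no display nets 17. vigorous stays.
weak: the display nets 25 − 7 = 18; no display nets 17. weak stays.
No type deviates, so pooling is sustained.

Yes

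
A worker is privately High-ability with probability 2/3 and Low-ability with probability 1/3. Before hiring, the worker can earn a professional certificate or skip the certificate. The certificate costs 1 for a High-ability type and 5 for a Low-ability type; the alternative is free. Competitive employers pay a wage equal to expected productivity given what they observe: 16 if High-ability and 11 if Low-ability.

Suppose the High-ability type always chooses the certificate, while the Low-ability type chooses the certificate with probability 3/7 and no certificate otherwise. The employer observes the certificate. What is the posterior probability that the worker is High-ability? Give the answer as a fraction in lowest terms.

P(the certificate) = (2/3)·1 + (1/3)·(3/7) = 17/21.
By Bayes' rule, P(High-ability | the certificate) = (2/3) / (17/21) = 14/17.

14/17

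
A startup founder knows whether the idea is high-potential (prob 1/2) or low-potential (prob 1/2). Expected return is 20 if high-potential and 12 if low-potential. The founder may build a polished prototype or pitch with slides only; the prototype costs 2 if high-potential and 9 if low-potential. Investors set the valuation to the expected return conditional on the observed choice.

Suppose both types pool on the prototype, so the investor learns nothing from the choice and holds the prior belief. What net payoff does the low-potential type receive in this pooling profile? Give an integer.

7

Pooled valuation = 1/2·20 + 1/2·12 = 16.
low-potential pays cost 9 for the prototype, so net payoff = 16 − 9 = 7.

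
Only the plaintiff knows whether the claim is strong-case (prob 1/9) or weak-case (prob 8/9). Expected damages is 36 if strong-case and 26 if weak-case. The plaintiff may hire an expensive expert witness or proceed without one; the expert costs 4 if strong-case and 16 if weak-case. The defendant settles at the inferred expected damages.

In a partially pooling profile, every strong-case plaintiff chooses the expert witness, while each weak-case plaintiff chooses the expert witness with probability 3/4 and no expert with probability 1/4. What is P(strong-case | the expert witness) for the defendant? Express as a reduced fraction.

P(the expert witness) = (1/9)·1 + (8/9)·(3/4) = 7/9.
By Bayes' rule, P(strong-case | the expert witness) = (1/9) / (7/9) = 1/7.

1/7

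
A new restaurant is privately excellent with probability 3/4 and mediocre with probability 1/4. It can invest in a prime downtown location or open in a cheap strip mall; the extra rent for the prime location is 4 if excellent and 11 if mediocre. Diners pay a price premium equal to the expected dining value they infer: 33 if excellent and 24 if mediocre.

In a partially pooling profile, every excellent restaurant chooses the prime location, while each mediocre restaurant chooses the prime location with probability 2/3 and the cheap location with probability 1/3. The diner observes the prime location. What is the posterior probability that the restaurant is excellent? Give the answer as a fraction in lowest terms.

9/11

P(the prime location) = (3/4)·1 + (1/4)·(2/3) = 11/12.
By Bayes' rule, P(excellent | the prime location) = (3/4) / (11/12) = 9/11.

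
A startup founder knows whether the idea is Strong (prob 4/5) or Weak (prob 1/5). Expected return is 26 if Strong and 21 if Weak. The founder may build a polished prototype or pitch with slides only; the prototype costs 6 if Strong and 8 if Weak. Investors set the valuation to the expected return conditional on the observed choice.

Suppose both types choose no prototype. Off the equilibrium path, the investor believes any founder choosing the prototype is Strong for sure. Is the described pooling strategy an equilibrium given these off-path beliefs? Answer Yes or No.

On path, the investor holds the prior and pays 4/5·26 + 1/5·21 = 25. Off path (the prototype), believing Strong, it pays 26.
Strong: no prototype nets 25; the prototype nets 26 − 6 = 20. Strong stays.
Weak: no prototype nets 25; the prototype nets 26 − 8 = 18. Weak stays.
No type deviates, so pooling is sustained.

Yes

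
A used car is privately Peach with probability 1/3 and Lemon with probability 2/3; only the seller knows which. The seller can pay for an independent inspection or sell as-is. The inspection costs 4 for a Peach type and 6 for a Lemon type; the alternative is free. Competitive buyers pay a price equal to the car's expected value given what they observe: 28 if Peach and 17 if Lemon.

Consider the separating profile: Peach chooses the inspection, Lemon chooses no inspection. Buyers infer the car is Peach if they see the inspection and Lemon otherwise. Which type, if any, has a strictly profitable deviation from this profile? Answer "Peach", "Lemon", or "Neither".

The inspection pays 28; no inspection pays 17.
Peach: assigned the inspection, nets 28 − 4 = 24; deviating to no inspection nets 17.
Lemon: assigned no inspection, nets 17; deviating to the inspection nets 28 − 6 = 22.
The Lemon type gains 5 by deviating.

Lemon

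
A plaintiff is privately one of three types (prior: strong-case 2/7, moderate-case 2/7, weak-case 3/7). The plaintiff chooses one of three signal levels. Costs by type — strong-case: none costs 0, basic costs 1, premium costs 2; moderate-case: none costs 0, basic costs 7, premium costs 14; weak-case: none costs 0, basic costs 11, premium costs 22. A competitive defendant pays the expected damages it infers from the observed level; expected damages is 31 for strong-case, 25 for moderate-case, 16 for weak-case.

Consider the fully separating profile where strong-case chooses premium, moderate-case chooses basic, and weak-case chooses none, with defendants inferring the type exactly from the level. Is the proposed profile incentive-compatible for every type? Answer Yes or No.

Separating settlements: premium → 31, basic → 25, none → 16.
strong-case (assigned premium): none: 16 − 0 = 16; basic: 25 − 1 = 24; premium: 31 − 2 = 29. strong-case stays.
moderate-case (assigned basic): none: 16 − 0 = 16; basic: 25 − 7 = 18; premium: 31 − 14 = 17. moderate-case stays.
weak-case (assigned none): none: 16 − 0 = 16; basic: 25 − 11 = 14; premium: 31 − 22 = 9. weak-case stays.
Every type prefers its assigned level; separation holds.

Yes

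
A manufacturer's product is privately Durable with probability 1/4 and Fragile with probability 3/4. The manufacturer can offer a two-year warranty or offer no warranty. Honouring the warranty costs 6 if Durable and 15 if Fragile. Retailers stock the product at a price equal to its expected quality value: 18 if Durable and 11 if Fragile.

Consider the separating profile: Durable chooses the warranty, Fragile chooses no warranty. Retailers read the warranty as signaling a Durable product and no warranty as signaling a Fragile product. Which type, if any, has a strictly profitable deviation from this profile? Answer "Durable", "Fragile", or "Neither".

The warranty pays 18; no warranty pays 11.
Durable: assigned the warranty, nets 18 − 6 = 12; deviating to no warranty nets 11.
Fragile: assigned no warranty, nets 11; deviating to the warranty nets 18 − 15 = 3.
Both types strictly prefer their assigned action; no profitable deviation.

Neither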